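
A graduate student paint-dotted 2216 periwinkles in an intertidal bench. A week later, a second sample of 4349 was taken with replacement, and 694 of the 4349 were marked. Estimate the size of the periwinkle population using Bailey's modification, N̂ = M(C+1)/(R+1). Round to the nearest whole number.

N ≈ 13,870

N̂ = 2216·(4349+1)/(694+1) = 2216·4350/695 = 9639600/695 ≈ 13869.9 → 13870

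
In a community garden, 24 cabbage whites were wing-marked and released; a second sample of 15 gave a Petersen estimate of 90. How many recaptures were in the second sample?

From N = M·C/R: R = M·C / N = 24·15 / 90 = 360 / 90 = 4.

R = 4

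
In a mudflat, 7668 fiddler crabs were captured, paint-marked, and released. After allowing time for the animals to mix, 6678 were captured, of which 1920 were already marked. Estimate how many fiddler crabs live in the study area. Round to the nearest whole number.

The marked fraction in the recapture sample should equal the marked fraction in the population: 1920/6678 = 7668/N.
N = (7668 × 6678) / 1920 = 51206904 / 1920 ≈ 26670.3 → 26670

N ≈ 26,670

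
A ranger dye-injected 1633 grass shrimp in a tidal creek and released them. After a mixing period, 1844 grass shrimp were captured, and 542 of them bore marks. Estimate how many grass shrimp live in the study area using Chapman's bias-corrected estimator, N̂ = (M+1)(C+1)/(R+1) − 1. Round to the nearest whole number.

N̂ = (1633+1)(1844+1)/(542+1) − 1 = 1634·1845/543 − 1
= 3014730/543 − 1 ≈ 5552.0 − 1 ≈ 5551.0 → 5551

N ≈ 5551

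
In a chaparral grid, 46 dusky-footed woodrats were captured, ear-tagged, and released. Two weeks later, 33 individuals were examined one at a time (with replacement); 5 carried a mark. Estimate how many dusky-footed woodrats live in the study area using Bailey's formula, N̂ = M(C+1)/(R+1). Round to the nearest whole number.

N ≈ 261

N̂ = 46·(33+1)/(5+1) = 46·34/6 = 1564/6 ≈ 260.7 → 261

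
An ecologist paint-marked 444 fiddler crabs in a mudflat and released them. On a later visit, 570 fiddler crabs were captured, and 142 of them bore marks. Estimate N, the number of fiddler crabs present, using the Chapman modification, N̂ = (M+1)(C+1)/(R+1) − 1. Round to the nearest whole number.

N ≈ 1776

N̂ = (444+1)(570+1)/(142+1) − 1 = 445·571/143 − 1
= 254095/143 − 1 ≈ 1776.9 − 1 ≈ 1775.9 → 1776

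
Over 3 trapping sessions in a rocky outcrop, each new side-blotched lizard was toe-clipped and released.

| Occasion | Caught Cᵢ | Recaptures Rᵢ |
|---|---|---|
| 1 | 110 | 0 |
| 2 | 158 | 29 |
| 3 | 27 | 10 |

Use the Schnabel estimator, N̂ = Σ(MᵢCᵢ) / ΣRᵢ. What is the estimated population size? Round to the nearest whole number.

Marked at large before each occasion: Mᵢ = Σⱼ<ᵢ (Cⱼ − Rⱼ) → M1=0, M2=110, M3=239
Σ MᵢCᵢ = 0·110 + 110·158 + 239·27 = 0 + 17380 + 6453 = 23833
Σ Rᵢ = 0 + 29 + 10 = 39
N̂ = 23833 / 39 ≈ 611.1 → 611

N ≈ 611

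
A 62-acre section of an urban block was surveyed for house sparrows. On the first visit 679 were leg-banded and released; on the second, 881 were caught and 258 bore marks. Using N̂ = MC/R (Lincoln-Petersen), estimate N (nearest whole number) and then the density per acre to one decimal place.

density ≈ 37.4 house sparrows per acre

N̂ = 679·881/258 = 598199/258 ≈ 2318.6 → 2319
Density = N̂ / area = 2319 / 62 ≈ 37.40 → 37.4 per acre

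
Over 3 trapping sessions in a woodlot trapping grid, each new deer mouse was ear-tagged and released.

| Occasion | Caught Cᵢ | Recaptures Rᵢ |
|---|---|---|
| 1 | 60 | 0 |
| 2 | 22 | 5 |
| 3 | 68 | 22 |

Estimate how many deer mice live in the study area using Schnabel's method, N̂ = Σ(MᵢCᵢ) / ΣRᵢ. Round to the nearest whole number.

Marked at large before each occasion: Mᵢ = Σⱼ<ᵢ (Cⱼ − Rⱼ) → M1=0, M2=60, M3=77
Σ MᵢCᵢ = 0·60 + 60·22 + 77·68 = 0 + 1320 + 5236 = 6556
Σ Rᵢ = 0 + 5 + 22 = 27
N̂ = 6556 / 27 ≈ 242.8 → 243

N ≈ 243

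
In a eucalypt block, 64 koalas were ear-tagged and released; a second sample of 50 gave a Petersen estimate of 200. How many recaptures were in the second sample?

R = 16

From N = M·C/R: R = M·C / N = 64·50 / 200 = 3200 / 200 = 16.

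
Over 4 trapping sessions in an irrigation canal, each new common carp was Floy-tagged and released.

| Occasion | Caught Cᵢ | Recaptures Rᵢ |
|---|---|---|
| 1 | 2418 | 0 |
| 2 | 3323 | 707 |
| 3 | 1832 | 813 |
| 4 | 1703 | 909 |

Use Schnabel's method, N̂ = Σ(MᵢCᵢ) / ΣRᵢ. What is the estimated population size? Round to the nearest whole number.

N ≈ 11,349

Marked at large before each occasion: Mᵢ = Σⱼ<ᵢ (Cⱼ − Rⱼ) → M1=0, M2=2418, M3=5034, M4=6053
Σ MᵢCᵢ = 0·2418 + 2418·3323 + 5034·1832 + 6053·1703 = 0 + 8035014 + 9222288 + 10308259 = 27565561
Σ Rᵢ = 0 + 707 + 813 + 909 = 2429
N̂ = 27565561 / 2429 ≈ 11348.5 → 11349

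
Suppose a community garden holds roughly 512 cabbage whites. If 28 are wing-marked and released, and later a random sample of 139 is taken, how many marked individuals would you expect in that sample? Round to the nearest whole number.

The marked fraction of the population is 28/512, so in a sample of 139 expect C·(M/N) marked.
E[R] = 28 × 139 / 512 = 3892 / 512 ≈ 7.6 → 8

expected recaptures ≈ 8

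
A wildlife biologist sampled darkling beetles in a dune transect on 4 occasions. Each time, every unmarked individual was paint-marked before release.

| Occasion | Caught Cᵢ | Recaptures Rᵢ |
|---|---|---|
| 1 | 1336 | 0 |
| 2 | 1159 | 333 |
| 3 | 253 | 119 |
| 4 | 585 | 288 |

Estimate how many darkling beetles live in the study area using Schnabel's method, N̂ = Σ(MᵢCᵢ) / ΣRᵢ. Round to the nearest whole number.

Marked at large before each occasion: Mᵢ = Σⱼ<ᵢ (Cⱼ − Rⱼ) → M1=0, M2=1336, M3=2162, M4=2296
Σ MᵢCᵢ = 0·1336 + 1336·1159 + 2162·253 + 2296·585 = 0 + 1548424 + 546986 + 1343160 = 3438570
Σ Rᵢ = 0 + 333 + 119 + 288 = 740
N̂ = 3438570 / 740 ≈ 4646.7 → 4647

N ≈ 4647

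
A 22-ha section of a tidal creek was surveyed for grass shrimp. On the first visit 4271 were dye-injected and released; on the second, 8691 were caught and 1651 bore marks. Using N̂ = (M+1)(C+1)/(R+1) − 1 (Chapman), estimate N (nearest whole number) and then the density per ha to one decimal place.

density ≈ 1021.6 grass shrimp per ha

N̂ = 4272·8692/1652 − 1 = 37132224/1652 − 1 ≈ 22476.1 → 22476
Density = N̂ / area = 22476 / 22 ≈ 1021.64 → 1021.6 per ha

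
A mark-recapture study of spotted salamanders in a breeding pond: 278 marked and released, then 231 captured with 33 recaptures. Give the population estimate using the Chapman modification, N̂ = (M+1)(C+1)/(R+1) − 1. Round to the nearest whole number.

N ≈ 1903

N̂ = (278+1)(231+1)/(33+1) − 1 = 279·232/34 − 1
= 64728/34 − 1 ≈ 1903.8 − 1 ≈ 1902.8 → 1903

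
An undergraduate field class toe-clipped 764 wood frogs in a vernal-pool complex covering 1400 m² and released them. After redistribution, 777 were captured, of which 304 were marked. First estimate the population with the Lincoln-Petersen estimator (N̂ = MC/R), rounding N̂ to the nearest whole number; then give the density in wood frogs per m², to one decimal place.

N̂ = 764·777/304 = 593628/304 ≈ 1952.7 → 1953
Density = N̂ / area = 1953 / 1400 ≈ 1.40 → 1.4 per m²

density ≈ 1.4 wood frogs per m²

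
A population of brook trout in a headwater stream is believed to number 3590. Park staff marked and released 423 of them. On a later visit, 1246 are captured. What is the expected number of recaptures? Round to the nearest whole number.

Expected recaptures E[R] = M·C / N.
E[R] = 423 × 1246 / 3590 = 527058 / 3590 ≈ 146.8 → 147

expected recaptures ≈ 147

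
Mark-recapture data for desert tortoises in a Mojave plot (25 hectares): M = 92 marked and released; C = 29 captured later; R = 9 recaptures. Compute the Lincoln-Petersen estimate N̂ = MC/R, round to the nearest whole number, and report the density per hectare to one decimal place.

density ≈ 11.8 desert tortoises per hectare

N̂ = 92·29/9 = 2668/9 ≈ 296.4 → 296
Density = N̂ / area = 296 / 25 ≈ 11.84 → 11.8 per hectare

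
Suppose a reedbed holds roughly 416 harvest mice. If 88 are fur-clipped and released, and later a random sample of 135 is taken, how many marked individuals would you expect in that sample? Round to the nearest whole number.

expected recaptures ≈ 29

Expected recaptures E[R] = M·C / N.
E[R] = 88 × 135 / 416 = 11880 / 416 ≈ 28.6 → 29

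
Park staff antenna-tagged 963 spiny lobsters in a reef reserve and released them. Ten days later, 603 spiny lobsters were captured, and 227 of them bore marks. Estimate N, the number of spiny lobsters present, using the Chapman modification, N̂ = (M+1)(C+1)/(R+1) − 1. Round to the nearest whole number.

N ≈ 2553

N̂ = (963+1)(603+1)/(227+1) − 1 = 964·604/228 − 1
= 582256/228 − 1 ≈ 2553.8 − 1 ≈ 2552.8 → 2553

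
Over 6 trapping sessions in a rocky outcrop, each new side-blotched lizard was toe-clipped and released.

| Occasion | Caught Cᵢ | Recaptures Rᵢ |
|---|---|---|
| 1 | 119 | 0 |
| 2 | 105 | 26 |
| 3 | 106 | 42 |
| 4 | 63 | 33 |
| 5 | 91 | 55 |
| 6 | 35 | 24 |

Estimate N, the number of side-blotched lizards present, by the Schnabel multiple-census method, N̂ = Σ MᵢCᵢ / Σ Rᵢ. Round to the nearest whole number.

N ≈ 489

Marked at large before each occasion: Mᵢ = Σⱼ<ᵢ (Cⱼ − Rⱼ) → M1=0, M2=119, M3=198, M4=262, M5=292, M6=328
Σ MᵢCᵢ = 0·119 + 119·105 + 198·106 + 262·63 + 292·91 + 328·35 = 0 + 12495 + 20988 + 16506 + 26572 + 11480 = 88041
Σ Rᵢ = 0 + 26 + 42 + 33 + 55 + 24 = 180
N̂ = 88041 / 180 ≈ 489.1 → 489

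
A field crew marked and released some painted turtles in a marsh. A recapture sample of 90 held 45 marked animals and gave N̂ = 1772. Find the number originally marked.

From N = M·C/R: M = N·R / C = 1772·45 / 90 = 79740 / 90 = 886.

M = 886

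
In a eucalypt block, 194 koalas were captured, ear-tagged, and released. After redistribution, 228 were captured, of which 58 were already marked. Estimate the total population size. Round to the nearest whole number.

N = (194 × 228) / 58 = 44232 / 58 ≈ 762.6 → 763

N ≈ 763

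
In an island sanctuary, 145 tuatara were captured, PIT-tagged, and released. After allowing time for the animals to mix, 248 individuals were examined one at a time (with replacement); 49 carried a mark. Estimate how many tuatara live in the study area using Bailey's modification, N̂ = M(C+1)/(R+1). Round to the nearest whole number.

N ≈ 722

N̂ = 145·(248+1)/(49+1) = 145·249/50 = 36105/50 ≈ 722.1 → 722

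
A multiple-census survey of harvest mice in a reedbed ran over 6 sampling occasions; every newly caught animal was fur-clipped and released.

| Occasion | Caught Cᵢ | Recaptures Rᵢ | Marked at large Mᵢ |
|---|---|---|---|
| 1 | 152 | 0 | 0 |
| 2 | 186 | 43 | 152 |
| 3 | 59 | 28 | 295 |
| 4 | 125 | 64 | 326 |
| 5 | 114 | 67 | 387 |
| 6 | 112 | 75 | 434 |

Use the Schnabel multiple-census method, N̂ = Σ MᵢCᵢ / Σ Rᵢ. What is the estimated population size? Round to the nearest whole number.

Σ MᵢCᵢ = 0·152 + 152·186 + 295·59 + 326·125 + 387·114 + 434·112 = 0 + 28272 + 17405 + 40750 + 44118 + 48608 = 179153
Σ Rᵢ = 0 + 43 + 28 + 64 + 67 + 75 = 277
N̂ = 179153 / 277 ≈ 646.8 → 647

N ≈ 647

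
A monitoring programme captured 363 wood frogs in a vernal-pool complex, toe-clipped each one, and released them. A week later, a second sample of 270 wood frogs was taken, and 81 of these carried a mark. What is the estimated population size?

The marked fraction in the recapture sample should equal the marked fraction in the population: 81/270 = 363/N.
N = (363 × 270) / 81 = 98010 / 81 = 1210

N = 1210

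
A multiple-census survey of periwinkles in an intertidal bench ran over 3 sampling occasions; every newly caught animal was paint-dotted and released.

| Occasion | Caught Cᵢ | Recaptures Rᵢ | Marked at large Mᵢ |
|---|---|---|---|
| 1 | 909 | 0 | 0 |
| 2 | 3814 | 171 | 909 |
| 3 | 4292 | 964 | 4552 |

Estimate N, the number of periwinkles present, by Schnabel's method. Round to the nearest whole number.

Σ MᵢCᵢ = 0·909 + 909·3814 + 4552·4292 = 0 + 3466926 + 19537184 = 23004110
Σ Rᵢ = 0 + 171 + 964 = 1135
N̂ = 23004110 / 1135 ≈ 20267.9 → 20268

N ≈ 20,268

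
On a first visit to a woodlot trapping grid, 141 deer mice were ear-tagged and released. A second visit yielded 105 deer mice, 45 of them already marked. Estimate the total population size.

N = (141 × 105) / 45 = 14805 / 45 = 329

N = 329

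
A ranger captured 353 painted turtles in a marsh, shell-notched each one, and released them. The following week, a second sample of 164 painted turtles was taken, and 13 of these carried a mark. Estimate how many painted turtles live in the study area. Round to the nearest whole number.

N ≈ 4453

N = (353 × 164) / 13 = 57892 / 13 ≈ 4453.2 → 4453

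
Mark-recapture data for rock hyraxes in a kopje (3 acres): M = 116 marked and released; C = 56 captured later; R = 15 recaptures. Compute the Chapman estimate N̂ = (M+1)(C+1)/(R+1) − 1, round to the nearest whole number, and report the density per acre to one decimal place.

N̂ = 117·57/16 − 1 = 6669/16 − 1 ≈ 415.8 → 416
Density = N̂ / area = 416 / 3 ≈ 138.67 → 138.7 per acre

density ≈ 138.7 rock hyraxes per acre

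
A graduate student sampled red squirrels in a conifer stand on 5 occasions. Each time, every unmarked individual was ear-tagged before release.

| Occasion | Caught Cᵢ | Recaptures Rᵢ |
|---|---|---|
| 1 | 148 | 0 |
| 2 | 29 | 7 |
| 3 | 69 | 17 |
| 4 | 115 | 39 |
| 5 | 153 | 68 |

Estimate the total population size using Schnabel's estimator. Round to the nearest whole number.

N ≈ 665

Marked at large before each occasion: Mᵢ = Σⱼ<ᵢ (Cⱼ − Rⱼ) → M1=0, M2=148, M3=170, M4=222, M5=298
Σ MᵢCᵢ = 0·148 + 148·29 + 170·69 + 222·115 + 298·153 = 0 + 4292 + 11730 + 25530 + 45594 = 87146
Σ Rᵢ = 0 + 7 + 17 + 39 + 68 = 131
N̂ = 87146 / 131 ≈ 665.2 → 665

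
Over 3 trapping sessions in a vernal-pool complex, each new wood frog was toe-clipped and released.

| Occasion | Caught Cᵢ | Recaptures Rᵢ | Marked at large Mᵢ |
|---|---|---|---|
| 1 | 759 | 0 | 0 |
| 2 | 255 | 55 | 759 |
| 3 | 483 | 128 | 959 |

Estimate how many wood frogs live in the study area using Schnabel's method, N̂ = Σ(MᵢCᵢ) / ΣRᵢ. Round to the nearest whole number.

N ≈ 3589

Σ MᵢCᵢ = 0·759 + 759·255 + 959·483 = 0 + 193545 + 463197 = 656742
Σ Rᵢ = 0 + 55 + 128 = 183
N̂ = 656742 / 183 ≈ 3588.8 → 3589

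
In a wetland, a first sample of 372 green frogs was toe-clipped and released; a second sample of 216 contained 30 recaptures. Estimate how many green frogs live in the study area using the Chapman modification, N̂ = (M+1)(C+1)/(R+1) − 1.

N̂ = (372+1)(216+1)/(30+1) − 1 = 373·217/31 − 1
= 80941/31 − 1 = 2611 − 1 = 2610

N = 2610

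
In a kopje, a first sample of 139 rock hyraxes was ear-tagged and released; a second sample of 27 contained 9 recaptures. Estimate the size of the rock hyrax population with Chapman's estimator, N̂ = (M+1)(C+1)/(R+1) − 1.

N̂ = (139+1)(27+1)/(9+1) − 1 = 140·28/10 − 1
= 3920/10 − 1 = 392 − 1 = 391

N = 391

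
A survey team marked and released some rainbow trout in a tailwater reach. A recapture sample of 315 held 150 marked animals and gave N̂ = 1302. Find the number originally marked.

M = 620

From N = M·C/R: M = N·R / C = 1302·150 / 315 = 195300 / 315 = 620.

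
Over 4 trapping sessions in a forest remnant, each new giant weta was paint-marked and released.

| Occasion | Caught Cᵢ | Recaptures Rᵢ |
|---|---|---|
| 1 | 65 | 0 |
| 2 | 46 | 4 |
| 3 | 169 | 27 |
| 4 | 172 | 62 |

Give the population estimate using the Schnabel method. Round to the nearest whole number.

Marked at large before each occasion: Mᵢ = Σⱼ<ᵢ (Cⱼ − Rⱼ) → M1=0, M2=65, M3=107, M4=249
Σ MᵢCᵢ = 0·65 + 65·46 + 107·169 + 249·172 = 0 + 2990 + 18083 + 42828 = 63901
Σ Rᵢ = 0 + 4 + 27 + 62 = 93
N̂ = 63901 / 93 ≈ 687.1 → 687

N ≈ 687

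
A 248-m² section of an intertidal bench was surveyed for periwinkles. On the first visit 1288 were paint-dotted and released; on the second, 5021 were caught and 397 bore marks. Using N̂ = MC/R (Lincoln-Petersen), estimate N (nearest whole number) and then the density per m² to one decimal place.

density ≈ 65.7 periwinkles per m²

N̂ = 1288·5021/397 = 6467048/397 ≈ 16289.8 → 16290
Density = N̂ / area = 16290 / 248 ≈ 65.69 → 65.7 per m²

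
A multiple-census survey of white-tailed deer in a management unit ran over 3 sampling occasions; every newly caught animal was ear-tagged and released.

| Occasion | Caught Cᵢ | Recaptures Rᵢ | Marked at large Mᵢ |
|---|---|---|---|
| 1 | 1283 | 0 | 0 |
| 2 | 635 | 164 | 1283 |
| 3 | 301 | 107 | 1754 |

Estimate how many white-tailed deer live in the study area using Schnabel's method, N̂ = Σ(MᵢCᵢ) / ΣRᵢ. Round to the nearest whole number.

N ≈ 4954

Σ MᵢCᵢ = 0·1283 + 1283·635 + 1754·301 = 0 + 814705 + 527954 = 1342659
Σ Rᵢ = 0 + 164 + 107 = 271
N̂ = 1342659 / 271 ≈ 4954.46 → 4954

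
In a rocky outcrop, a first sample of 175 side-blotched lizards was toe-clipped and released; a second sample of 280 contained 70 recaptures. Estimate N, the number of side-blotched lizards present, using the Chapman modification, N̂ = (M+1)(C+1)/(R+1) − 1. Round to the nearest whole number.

N ≈ 696

N̂ = (175+1)(280+1)/(70+1) − 1 = 176·281/71 − 1
= 49456/71 − 1 ≈ 696.6 − 1 ≈ 695.6 → 696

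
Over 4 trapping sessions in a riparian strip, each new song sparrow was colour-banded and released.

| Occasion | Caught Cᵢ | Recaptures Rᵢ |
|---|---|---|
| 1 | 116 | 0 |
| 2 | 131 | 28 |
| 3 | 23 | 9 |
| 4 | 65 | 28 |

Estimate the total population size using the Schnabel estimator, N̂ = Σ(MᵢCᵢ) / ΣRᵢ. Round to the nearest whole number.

Marked at large before each occasion: Mᵢ = Σⱼ<ᵢ (Cⱼ − Rⱼ) → M1=0, M2=116, M3=219, M4=233
Σ MᵢCᵢ = 0·116 + 116·131 + 219·23 + 233·65 = 0 + 15196 + 5037 + 15145 = 35378
Σ Rᵢ = 0 + 28 + 9 + 28 = 65
N̂ = 35378 / 65 ≈ 544.3 → 544

N ≈ 544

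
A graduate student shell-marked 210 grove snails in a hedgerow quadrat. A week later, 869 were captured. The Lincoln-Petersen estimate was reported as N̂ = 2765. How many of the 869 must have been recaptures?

From N = M·C/R: R = M·C / N = 210·869 / 2765 = 182490 / 2765 = 66.

R = 66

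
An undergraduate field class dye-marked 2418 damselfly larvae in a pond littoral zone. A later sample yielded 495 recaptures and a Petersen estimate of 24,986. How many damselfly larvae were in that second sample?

C = 5115

From N = M·C/R: C = N·R / M = 24986·495 / 2418 = 12368070 / 2418 = 5115.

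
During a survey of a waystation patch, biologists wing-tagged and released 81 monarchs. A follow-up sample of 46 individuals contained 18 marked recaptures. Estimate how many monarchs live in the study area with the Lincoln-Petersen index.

The marked fraction in the recapture sample should equal the marked fraction in the population: 18/46 = 81/N.
N = (81 × 46) / 18 = 3726 / 18 = 207

N = 207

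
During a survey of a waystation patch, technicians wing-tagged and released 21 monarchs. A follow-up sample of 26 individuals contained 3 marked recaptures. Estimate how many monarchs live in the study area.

Lincoln-Petersen assumes M/N = R/C, so N = M·C / R.
N = (21 × 26) / 3 = 546 / 3 = 182

N = 182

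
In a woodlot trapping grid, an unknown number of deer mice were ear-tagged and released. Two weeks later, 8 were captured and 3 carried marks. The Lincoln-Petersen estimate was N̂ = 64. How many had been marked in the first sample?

From N = M·C/R: M = N·R / C = 64·3 / 8 = 192 / 8 = 24.

M = 24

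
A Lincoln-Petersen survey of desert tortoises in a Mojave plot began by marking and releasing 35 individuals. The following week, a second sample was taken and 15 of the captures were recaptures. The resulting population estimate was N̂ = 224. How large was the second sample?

From N = M·C/R: C = N·R / M = 224·15 / 35 = 3360 / 35 = 96.

C = 96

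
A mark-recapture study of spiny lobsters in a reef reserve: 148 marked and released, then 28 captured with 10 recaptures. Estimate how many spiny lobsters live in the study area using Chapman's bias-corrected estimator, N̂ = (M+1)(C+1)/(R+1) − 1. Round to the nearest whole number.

N̂ = (148+1)(28+1)/(10+1) − 1 = 149·29/11 − 1
= 4321/11 − 1 ≈ 392.8 − 1 ≈ 391.8 → 392

N ≈ 392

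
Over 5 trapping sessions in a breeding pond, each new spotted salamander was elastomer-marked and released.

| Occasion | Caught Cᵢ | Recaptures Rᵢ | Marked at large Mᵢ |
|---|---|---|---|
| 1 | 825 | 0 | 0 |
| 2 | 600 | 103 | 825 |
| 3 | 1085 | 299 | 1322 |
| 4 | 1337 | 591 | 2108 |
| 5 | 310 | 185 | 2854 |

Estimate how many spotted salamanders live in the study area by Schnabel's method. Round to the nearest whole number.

N ≈ 4781

Σ MᵢCᵢ = 0·825 + 825·600 + 1322·1085 + 2108·1337 + 2854·310 = 0 + 495000 + 1434370 + 2818396 + 884740 = 5632506
Σ Rᵢ = 0 + 103 + 299 + 591 + 185 = 1178
N̂ = 5632506 / 1178 ≈ 4781.4 → 4781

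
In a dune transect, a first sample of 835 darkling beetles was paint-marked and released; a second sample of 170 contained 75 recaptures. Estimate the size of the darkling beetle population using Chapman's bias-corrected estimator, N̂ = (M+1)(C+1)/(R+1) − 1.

N = 1880

N̂ = (835+1)(170+1)/(75+1) − 1 = 836·171/76 − 1
= 142956/76 − 1 = 1881 − 1 = 1880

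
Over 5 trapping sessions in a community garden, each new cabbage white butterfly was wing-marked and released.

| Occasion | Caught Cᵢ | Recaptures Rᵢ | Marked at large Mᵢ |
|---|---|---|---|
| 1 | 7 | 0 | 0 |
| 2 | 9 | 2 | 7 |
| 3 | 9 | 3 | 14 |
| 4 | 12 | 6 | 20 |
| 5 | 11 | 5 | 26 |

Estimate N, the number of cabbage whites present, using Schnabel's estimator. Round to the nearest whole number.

Σ MᵢCᵢ = 0·7 + 7·9 + 14·9 + 20·12 + 26·11 = 0 + 63 + 126 + 240 + 286 = 715
Σ Rᵢ = 0 + 2 + 3 + 6 + 5 = 16
N̂ = 715 / 16 ≈ 44.7 → 45

N ≈ 45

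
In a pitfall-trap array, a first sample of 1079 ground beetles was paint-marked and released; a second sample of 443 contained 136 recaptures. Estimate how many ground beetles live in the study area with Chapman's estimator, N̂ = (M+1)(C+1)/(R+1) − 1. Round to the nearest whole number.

N ≈ 3499

N̂ = (1079+1)(443+1)/(136+1) − 1 = 1080·444/137 − 1
= 479520/137 − 1 ≈ 3500.1 − 1 ≈ 3499.1 → 3499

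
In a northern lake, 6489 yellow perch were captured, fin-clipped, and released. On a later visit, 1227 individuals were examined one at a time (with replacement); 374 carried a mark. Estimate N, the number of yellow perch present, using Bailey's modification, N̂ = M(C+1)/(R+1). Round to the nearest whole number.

N ≈ 21,249

N̂ = 6489·(1227+1)/(374+1) = 6489·1228/375 = 7968492/375 ≈ 21249.3 → 21249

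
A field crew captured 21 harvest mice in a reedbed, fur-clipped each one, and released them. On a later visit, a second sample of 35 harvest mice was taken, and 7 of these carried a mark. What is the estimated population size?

N = (21 × 35) / 7 = 735 / 7 = 105

N = 105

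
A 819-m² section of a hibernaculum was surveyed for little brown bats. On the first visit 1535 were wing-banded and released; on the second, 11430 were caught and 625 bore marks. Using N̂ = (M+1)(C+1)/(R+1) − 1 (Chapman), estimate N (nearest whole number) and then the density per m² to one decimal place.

density ≈ 34.2 little brown bats per m²

N̂ = 1536·11431/626 − 1 = 17558016/626 − 1 ≈ 28046.9 → 28047
Density = N̂ / area = 28047 / 819 ≈ 34.245 → 34.2 per m²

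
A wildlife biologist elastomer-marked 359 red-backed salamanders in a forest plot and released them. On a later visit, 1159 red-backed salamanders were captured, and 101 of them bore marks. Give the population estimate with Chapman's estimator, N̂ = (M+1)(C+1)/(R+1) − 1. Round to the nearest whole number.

N̂ = (359+1)(1159+1)/(101+1) − 1 = 360·1160/102 − 1
= 417600/102 − 1 ≈ 4094.1 − 1 ≈ 4093.1 → 4093

N ≈ 4093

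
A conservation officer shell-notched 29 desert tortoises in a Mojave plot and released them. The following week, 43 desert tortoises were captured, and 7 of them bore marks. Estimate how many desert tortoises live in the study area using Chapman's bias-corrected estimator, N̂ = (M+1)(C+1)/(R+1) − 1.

N̂ = (29+1)(43+1)/(7+1) − 1 = 30·44/8 − 1
= 1320/8 − 1 = 165 − 1 = 164

N = 164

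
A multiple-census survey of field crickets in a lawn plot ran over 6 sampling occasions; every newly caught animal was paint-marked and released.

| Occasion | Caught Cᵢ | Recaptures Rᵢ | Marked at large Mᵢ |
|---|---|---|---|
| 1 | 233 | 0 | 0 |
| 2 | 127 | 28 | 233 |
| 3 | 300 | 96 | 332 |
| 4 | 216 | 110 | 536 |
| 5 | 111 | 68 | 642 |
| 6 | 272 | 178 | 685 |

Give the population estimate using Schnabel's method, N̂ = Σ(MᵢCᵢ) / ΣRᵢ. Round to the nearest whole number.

Σ MᵢCᵢ = 0·233 + 233·127 + 332·300 + 536·216 + 642·111 + 685·272 = 0 + 29591 + 99600 + 115776 + 71262 + 186320 = 502549
Σ Rᵢ = 0 + 28 + 96 + 110 + 68 + 178 = 480
N̂ = 502549 / 480 ≈ 1047.0 → 1047

N ≈ 1047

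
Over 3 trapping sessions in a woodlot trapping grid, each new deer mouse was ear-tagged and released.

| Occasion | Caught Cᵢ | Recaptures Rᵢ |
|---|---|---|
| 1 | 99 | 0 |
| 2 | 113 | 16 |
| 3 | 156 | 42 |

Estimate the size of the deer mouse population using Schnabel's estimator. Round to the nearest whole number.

Marked at large before each occasion: Mᵢ = Σⱼ<ᵢ (Cⱼ − Rⱼ) → M1=0, M2=99, M3=196
Σ MᵢCᵢ = 0·99 + 99·113 + 196·156 = 0 + 11187 + 30576 = 41763
Σ Rᵢ = 0 + 16 + 42 = 58
N̂ = 41763 / 58 ≈ 720.1 → 720

N ≈ 720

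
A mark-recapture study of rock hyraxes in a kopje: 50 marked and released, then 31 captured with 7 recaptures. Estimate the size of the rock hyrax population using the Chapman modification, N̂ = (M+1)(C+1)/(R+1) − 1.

N̂ = (50+1)(31+1)/(7+1) − 1 = 51·32/8 − 1
= 1632/8 − 1 = 204 − 1 = 203

N = 203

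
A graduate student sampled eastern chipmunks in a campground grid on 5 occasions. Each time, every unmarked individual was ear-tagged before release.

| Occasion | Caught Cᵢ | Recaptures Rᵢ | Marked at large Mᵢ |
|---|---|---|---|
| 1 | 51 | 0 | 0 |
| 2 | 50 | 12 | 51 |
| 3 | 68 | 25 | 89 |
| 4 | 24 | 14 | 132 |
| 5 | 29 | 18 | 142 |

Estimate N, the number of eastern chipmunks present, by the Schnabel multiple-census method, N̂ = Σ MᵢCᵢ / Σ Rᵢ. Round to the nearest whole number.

N ≈ 230

Σ MᵢCᵢ = 0·51 + 51·50 + 89·68 + 132·24 + 142·29 = 0 + 2550 + 6052 + 3168 + 4118 = 15888
Σ Rᵢ = 0 + 12 + 25 + 14 + 18 = 69
N̂ = 15888 / 69 ≈ 230.3 → 230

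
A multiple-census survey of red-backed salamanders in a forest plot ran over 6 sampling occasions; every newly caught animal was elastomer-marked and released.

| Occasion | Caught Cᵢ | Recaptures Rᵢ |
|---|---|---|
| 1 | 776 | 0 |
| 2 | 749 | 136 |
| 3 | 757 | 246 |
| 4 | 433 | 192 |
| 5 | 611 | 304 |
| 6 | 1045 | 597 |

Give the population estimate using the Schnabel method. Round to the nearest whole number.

Marked at large before each occasion: Mᵢ = Σⱼ<ᵢ (Cⱼ − Rⱼ) → M1=0, M2=776, M3=1389, M4=1900, M5=2141, M6=2448
Σ MᵢCᵢ = 0·776 + 776·749 + 1389·757 + 1900·433 + 2141·611 + 2448·1045 = 0 + 581224 + 1051473 + 822700 + 1308151 + 2558160 = 6321708
Σ Rᵢ = 0 + 136 + 246 + 192 + 304 + 597 = 1475
N̂ = 6321708 / 1475 ≈ 4285.9 → 4286

N ≈ 4286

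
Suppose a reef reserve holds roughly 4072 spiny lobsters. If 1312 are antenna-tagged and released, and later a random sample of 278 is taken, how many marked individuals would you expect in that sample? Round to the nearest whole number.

expected recaptures ≈ 90

Expected recaptures E[R] = M·C / N.
E[R] = 1312 × 278 / 4072 = 364736 / 4072 ≈ 89.6 → 90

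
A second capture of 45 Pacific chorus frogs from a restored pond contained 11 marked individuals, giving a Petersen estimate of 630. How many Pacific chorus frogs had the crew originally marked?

M = 154

From N = M·C/R: M = N·R / C = 630·11 / 45 = 6930 / 45 = 154.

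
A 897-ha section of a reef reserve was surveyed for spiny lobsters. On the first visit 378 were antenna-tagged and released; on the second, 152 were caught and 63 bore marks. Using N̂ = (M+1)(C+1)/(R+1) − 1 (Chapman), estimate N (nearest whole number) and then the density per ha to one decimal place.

density ≈ 1.0 spiny lobsters per ha

N̂ = 379·153/64 − 1 = 57987/64 − 1 ≈ 905.0 → 905
Density = N̂ / area = 905 / 897 ≈ 1.01 → 1.0 per ha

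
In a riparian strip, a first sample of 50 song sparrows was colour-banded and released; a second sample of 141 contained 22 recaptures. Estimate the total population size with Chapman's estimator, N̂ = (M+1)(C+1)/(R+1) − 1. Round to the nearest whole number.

N̂ = (50+1)(141+1)/(22+1) − 1 = 51·142/23 − 1
= 7242/23 − 1 ≈ 314.9 − 1 ≈ 313.9 → 314

N ≈ 314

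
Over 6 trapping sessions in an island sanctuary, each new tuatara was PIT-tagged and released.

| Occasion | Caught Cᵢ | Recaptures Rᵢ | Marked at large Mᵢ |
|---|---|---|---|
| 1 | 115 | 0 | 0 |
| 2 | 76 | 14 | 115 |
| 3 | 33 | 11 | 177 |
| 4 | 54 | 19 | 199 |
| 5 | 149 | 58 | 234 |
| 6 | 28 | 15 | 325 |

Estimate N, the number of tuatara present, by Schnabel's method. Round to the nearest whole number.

Σ MᵢCᵢ = 0·115 + 115·76 + 177·33 + 199·54 + 234·149 + 325·28 = 0 + 8740 + 5841 + 10746 + 34866 + 9100 = 69293
Σ Rᵢ = 0 + 14 + 11 + 19 + 58 + 15 = 117
N̂ = 69293 / 117 ≈ 592.2 → 592

N ≈ 592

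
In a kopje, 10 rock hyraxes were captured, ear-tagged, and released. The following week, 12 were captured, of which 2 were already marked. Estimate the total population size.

N = 60

N = (10 × 12) / 2 = 120 / 2 = 60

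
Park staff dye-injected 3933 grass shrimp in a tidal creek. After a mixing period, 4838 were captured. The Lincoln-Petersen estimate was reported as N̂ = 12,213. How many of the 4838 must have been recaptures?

From N = M·C/R: R = M·C / N = 3933·4838 / 12213 = 19027854 / 12213 = 1558.

R = 1558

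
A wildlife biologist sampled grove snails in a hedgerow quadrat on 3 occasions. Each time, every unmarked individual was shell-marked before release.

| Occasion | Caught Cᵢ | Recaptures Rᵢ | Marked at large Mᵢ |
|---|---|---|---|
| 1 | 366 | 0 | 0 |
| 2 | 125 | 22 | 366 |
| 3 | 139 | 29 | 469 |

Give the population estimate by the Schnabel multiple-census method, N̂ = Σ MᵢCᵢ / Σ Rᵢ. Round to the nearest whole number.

Σ MᵢCᵢ = 0·366 + 366·125 + 469·139 = 0 + 45750 + 65191 = 110941
Σ Rᵢ = 0 + 22 + 29 = 51
N̂ = 110941 / 51 ≈ 2175.3 → 2175

N ≈ 2175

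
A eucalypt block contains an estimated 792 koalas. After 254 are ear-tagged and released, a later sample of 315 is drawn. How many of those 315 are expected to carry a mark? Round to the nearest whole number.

Expected recaptures E[R] = M·C / N.
E[R] = 254 × 315 / 792 = 80010 / 792 ≈ 101.0 → 101

expected recaptures ≈ 101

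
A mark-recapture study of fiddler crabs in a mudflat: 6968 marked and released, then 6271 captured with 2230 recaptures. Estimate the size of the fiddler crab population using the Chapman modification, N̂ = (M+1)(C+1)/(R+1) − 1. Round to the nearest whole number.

N ≈ 19,591

N̂ = (6968+1)(6271+1)/(2230+1) − 1 = 6969·6272/2231 − 1
= 43709568/2231 − 1 ≈ 19591.9 − 1 ≈ 19590.9 → 19591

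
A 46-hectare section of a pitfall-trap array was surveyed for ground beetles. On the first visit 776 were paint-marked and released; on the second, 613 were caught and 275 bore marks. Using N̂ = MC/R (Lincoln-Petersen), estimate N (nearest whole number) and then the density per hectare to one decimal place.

density ≈ 37.6 ground beetles per hectare

N̂ = 776·613/275 = 475688/275 ≈ 1729.8 → 1730
Density = N̂ / area = 1730 / 46 ≈ 37.61 → 37.6 per hectare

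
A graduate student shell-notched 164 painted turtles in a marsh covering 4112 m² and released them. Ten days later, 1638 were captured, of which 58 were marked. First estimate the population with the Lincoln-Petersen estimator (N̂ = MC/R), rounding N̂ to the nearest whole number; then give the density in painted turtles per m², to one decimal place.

N̂ = 164·1638/58 = 268632/58 ≈ 4631.6 → 4632
Density = N̂ / area = 4632 / 4112 ≈ 1.13 → 1.1 per m²

density ≈ 1.1 painted turtles per m²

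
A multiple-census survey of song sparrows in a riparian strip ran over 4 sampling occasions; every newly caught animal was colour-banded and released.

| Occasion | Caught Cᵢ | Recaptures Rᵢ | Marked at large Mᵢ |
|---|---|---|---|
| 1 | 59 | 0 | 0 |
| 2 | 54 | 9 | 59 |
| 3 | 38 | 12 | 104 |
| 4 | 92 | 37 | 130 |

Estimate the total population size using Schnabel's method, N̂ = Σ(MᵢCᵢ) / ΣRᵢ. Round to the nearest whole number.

N ≈ 329

Σ MᵢCᵢ = 0·59 + 59·54 + 104·38 + 130·92 = 0 + 3186 + 3952 + 11960 = 19098
Σ Rᵢ = 0 + 9 + 12 + 37 = 58
N̂ = 19098 / 58 ≈ 329.3 → 329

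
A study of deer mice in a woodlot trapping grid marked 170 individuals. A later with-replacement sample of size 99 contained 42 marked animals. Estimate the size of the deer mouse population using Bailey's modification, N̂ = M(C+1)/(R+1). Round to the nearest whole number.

N̂ = 170·(99+1)/(42+1) = 170·100/43 = 17000/43 ≈ 395.3 → 395

N ≈ 395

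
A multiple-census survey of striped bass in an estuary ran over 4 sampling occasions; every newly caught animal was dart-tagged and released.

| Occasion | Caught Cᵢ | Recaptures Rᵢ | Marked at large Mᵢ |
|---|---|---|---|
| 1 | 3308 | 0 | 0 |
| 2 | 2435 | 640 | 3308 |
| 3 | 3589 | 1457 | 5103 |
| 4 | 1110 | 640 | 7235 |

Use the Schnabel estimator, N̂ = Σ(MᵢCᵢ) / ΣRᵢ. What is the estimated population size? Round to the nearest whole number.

Σ MᵢCᵢ = 0·3308 + 3308·2435 + 5103·3589 + 7235·1110 = 0 + 8054980 + 18314667 + 8030850 = 34400497
Σ Rᵢ = 0 + 640 + 1457 + 640 = 2737
N̂ = 34400497 / 2737 ≈ 12568.7 → 12569

N ≈ 12,569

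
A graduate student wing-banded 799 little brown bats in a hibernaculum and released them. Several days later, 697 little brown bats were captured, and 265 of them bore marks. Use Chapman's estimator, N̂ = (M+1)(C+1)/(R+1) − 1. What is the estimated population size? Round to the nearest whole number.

N ≈ 2098

N̂ = (799+1)(697+1)/(265+1) − 1 = 800·698/266 − 1
= 558400/266 − 1 ≈ 2099.2 − 1 ≈ 2098.2 → 2098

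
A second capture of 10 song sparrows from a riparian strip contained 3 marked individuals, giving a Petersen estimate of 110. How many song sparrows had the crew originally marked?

M = 33

From N = M·C/R: M = N·R / C = 110·3 / 10 = 330 / 10 = 33.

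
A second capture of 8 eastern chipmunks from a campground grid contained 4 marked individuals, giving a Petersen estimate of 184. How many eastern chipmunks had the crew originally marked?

M = 92

From N = M·C/R: M = N·R / C = 184·4 / 8 = 736 / 8 = 92.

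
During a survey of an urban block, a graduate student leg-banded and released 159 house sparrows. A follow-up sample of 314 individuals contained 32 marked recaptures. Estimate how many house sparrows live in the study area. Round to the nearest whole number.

N ≈ 1560

If marked individuals mix randomly, R/C ≈ M/N, giving N ≈ M·C/R.
N = (159 × 314) / 32 = 49926 / 32 ≈ 1560.2 → 1560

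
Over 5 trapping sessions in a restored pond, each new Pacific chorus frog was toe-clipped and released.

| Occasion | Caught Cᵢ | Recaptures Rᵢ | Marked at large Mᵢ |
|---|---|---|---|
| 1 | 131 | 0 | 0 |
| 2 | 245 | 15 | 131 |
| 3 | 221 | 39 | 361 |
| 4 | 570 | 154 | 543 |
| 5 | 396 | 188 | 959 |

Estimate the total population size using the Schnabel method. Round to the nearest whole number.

N ≈ 2023

Σ MᵢCᵢ = 0·131 + 131·245 + 361·221 + 543·570 + 959·396 = 0 + 32095 + 79781 + 309510 + 379764 = 801150
Σ Rᵢ = 0 + 15 + 39 + 154 + 188 = 396
N̂ = 801150 / 396 ≈ 2023.1 → 2023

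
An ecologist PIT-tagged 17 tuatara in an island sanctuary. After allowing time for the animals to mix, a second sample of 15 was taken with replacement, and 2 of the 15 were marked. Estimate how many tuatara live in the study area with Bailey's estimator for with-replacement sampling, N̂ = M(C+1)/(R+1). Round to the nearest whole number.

N̂ = 17·(15+1)/(2+1) = 17·16/3 = 272/3 ≈ 90.7 → 91

N ≈ 91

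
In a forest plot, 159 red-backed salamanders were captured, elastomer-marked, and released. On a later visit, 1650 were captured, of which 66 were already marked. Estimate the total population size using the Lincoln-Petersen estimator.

N = 3975

If marked individuals mix randomly, R/C ≈ M/N, giving N ≈ M·C/R.
N = (159 × 1650) / 66 = 262350 / 66 = 3975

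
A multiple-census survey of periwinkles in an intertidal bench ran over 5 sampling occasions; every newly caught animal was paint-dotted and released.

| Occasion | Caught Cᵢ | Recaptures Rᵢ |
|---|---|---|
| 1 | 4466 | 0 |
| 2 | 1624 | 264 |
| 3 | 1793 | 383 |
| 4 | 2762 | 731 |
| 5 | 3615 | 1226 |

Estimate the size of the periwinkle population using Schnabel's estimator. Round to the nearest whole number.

N ≈ 27,337

Marked at large before each occasion: Mᵢ = Σⱼ<ᵢ (Cⱼ − Rⱼ) → M1=0, M2=4466, M3=5826, M4=7236, M5=9267
Σ MᵢCᵢ = 0·4466 + 4466·1624 + 5826·1793 + 7236·2762 + 9267·3615 = 0 + 7252784 + 10446018 + 19985832 + 33500205 = 71184839
Σ Rᵢ = 0 + 264 + 383 + 731 + 1226 = 2604
N̂ = 71184839 / 2604 ≈ 27336.7 → 27337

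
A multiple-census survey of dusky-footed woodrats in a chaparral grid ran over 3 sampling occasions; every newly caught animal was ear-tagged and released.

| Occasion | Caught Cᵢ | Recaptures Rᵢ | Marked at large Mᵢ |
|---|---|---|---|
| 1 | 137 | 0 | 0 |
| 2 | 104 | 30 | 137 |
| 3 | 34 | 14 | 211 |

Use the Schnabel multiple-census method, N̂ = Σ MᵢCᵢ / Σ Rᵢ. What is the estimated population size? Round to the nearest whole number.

N ≈ 487

Σ MᵢCᵢ = 0·137 + 137·104 + 211·34 = 0 + 14248 + 7174 = 21422
Σ Rᵢ = 0 + 30 + 14 = 44
N̂ = 21422 / 44 ≈ 486.9 → 487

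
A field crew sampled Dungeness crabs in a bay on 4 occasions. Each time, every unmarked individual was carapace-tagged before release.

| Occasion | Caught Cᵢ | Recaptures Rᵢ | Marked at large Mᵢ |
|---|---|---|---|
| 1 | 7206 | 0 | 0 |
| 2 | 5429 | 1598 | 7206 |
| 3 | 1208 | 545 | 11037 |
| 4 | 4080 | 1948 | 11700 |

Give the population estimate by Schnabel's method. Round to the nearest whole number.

N ≈ 24,490

Σ MᵢCᵢ = 0·7206 + 7206·5429 + 11037·1208 + 11700·4080 = 0 + 39121374 + 13332696 + 47736000 = 100190070
Σ Rᵢ = 0 + 1598 + 545 + 1948 = 4091
N̂ = 100190070 / 4091 ≈ 24490.4 → 24490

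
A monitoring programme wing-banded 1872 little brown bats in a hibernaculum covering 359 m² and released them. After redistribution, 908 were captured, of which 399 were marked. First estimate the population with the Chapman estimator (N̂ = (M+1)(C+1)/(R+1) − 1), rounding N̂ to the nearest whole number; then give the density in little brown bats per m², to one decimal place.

density ≈ 11.9 little brown bats per m²

N̂ = 1873·909/400 − 1 = 1702557/400 − 1 ≈ 4255.4 → 4255
Density = N̂ / area = 4255 / 359 ≈ 11.85 → 11.9 per m²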